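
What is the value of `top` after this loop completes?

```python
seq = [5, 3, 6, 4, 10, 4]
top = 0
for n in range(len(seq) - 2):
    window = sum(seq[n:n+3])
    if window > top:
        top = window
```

Max sum of 3-element window in [5, 3, 6, 4, 10, 4]
`top` takes the values: 0 → 14 → 20

Answer: 20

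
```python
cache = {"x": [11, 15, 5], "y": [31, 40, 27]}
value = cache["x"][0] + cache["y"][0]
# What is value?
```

Trace:
`cache = {"x": [11, 15, 5], "y": [31, 40, 27]}` → cache = {'x': [11, 15, 5], 'y': [31, 40, 27]}
`value = cache["x"][0] + cache["y"][0]` → value = 42
So value = 42

Answer: 42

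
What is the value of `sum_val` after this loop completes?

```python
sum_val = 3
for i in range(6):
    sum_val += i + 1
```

Start at 3, add 1 to 6 = 24
`sum_val` takes the values: 3 → 4 → 6 → 9 → 13 → 18 → 24

Answer: 24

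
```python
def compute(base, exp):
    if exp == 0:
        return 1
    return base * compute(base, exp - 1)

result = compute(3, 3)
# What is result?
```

compute(3, 3) = 3 * 3 * 3 = 27

Answer: 27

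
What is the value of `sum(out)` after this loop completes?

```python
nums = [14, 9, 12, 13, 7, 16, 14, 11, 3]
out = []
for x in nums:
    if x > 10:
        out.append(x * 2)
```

Sum of doubled values > 10
`out` takes the values: [] → [28] → [28, 24] → [28, 24, 26] → [28, 24, 26, 32] → [28, 24, 26, 32, 28] → [28, 24, 26, 32, 28, 22]
So `sum(out)` = 160

Answer: 160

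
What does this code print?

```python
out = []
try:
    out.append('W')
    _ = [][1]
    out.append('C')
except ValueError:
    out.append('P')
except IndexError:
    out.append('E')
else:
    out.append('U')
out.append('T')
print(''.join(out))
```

Execution trace: 'W' (try body) → 'E' (except IndexError) → 'T' (after the try/except). Output: WET

Answer: WET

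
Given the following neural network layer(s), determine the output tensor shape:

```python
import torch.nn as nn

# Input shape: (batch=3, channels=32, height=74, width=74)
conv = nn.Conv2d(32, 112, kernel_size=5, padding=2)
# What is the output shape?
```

Input: (3, 32, 74, 74) -> Output: (3, 112, 74, 74)

Answer: (3, 112, 74, 74)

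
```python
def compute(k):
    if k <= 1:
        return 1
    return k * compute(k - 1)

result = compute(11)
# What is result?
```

compute(11) = 11 * 10 * 9 * 8 * 7 * 6 * 5 * 4 * 3 * 2 * 1 = 39916800

Answer: 39916800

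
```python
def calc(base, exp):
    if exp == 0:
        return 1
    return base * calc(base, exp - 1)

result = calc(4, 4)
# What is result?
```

calc(4, 4) = 4 * 4 * 4 * 4 = 256

Answer: 256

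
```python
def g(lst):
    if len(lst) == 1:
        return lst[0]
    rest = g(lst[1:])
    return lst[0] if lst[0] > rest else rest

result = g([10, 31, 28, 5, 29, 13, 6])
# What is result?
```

Recursive max over [10, 31, 28, 5, 29, 13, 6] = 31

Answer: 31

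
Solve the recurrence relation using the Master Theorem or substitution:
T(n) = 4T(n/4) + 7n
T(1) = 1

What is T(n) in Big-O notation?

By Master Theorem: a=4, b=4, f(n)=7n. Since log_4(4) = 1 and f(n) = Θ(n^1), Case 2 applies. T(n) = O(n log n).

Answer: O(n log n)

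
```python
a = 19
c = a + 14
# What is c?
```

Trace:
`a = 19` → a = 19
`c = a + 14` → c = 33
So c = 33

Answer: 33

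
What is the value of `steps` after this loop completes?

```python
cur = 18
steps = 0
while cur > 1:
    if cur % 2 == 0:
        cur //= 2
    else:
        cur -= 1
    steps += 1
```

Steps to reduce 18 to 1
`steps` takes the values: 0 → 1 → 2 → 3 → 4 → 5

Answer: 5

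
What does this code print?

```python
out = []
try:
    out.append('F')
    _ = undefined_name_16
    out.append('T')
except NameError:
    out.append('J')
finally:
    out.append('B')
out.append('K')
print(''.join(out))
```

Execution trace: 'F' (try body) → 'J' (except NameError) → 'B' (finally) → 'K' (after the try/except). Output: FJBK

Answer: FJBK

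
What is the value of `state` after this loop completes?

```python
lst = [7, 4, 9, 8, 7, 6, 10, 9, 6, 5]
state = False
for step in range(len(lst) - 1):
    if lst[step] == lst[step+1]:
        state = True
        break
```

Check consecutive duplicates in [7, 4, 9, 8, 7, 6, 10, 9, 6, 5]
`state` takes the values: False

Answer: False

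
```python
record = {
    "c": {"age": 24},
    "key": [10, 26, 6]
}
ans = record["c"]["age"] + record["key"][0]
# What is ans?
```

Trace:
`record = { ...` → record = {'c': {'age': 24}, 'key': [10, 26, 6]}
`ans = record["c"]["age"] + record["key"][0]` → ans = 34
So ans = 34

Answer: 34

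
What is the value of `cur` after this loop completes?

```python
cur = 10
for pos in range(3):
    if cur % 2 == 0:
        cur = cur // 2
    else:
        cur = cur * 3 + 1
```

Collatz-style transformation from 10
`cur` takes the values: 10 → 5 → 16 → 8

Answer: 8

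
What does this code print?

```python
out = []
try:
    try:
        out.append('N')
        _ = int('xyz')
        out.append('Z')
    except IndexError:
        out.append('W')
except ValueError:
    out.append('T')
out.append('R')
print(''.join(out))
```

Execution trace: 'N' (try body) → 'T' (outer except ValueError) → 'R' (after the try/except). Output: NTR

Answer: NTR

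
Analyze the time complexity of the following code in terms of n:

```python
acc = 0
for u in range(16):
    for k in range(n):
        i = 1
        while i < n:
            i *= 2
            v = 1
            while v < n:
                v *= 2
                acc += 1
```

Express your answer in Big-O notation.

Each loop level contributes: 1 × n × log n × log n. Multiplying the contributions gives O(n log² n).

Answer: O(n log² n)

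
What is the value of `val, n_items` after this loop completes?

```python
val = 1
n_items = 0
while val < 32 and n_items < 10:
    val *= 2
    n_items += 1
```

Double until >= 32 or 10 iterations
`val, n_items` takes the values: (1, 0) → (2, 0) → (2, 1) → (4, 1) → (4, 2) → (8, 2) → (8, 3) → (16, 3) → (16, 4) → (32, 4) → (32, 5)

Answer: 32, 5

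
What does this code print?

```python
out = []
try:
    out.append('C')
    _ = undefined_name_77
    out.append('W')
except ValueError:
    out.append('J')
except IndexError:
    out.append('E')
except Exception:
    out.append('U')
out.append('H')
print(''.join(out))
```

Execution trace: 'C' (try body) → 'U' (except Exception) → 'H' (after the try/except). Output: CUH

Answer: CUH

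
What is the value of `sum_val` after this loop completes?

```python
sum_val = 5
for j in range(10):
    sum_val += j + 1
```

Start at 5, add 1 to 10 = 60
`sum_val` takes the values: 5 → 6 → 8 → 11 → 15 → 20 → 26 → 33 → 41 → 50 → 60

Answer: 60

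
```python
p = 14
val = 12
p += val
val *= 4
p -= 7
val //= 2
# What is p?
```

Trace:
`p = 14` → p = 14
`val = 12` → val = 12
`p += val` → p = 26
`val *= 4` → val = 48
`p -= 7` → p = 19
`val //= 2` → val = 24
So p = 19

Answer: 19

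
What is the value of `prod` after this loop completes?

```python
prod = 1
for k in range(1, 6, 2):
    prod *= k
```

Product of 1, 3, 5, ... up to 5
`prod` takes the values: 1 → 3 → 15

Answer: 15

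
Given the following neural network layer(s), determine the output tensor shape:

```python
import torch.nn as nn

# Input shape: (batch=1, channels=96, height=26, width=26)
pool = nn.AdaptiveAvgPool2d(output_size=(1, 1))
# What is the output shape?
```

Input: (1, 96, 26, 26) -> Output: (1, 96, 1, 1)

Answer: (1, 96, 1, 1)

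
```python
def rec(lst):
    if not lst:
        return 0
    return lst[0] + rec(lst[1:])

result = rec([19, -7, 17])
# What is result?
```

19 + (-7) + 17 + 0 = 29

Answer: 29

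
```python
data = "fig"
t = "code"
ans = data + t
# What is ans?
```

Trace:
`data = "fig"` → data = 'fig'
`t = "code"` → t = 'code'
`ans = data + t` → ans = 'figcode'
So ans = 'figcode'

Answer: 'figcode'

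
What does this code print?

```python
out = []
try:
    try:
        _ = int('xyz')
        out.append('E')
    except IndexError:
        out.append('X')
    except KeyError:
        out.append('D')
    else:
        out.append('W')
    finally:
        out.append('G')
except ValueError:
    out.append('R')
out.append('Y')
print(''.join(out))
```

Execution trace: 'G' (finally) → 'R' (outer except ValueError) → 'Y' (after the try/except). Output: GRY

Answer: GRY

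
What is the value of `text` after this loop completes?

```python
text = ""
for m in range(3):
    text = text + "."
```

Repeat '.' 3 times
`text` takes the values: "" → "." → ".." → "..."

Answer: "..."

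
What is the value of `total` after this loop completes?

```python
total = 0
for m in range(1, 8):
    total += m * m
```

Sum of squares 1² to 7² = 140
`total` takes the values: 0 → 1 → 5 → 14 → 30 → 55 → 91 → 140

Answer: 140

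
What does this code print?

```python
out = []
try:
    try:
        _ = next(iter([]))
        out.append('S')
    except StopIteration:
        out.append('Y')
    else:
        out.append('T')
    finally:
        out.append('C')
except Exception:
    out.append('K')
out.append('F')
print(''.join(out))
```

Execution trace: 'Y' (inner except StopIteration) → 'C' (inner finally) → 'F' (after the try/except). Output: YCF

Answer: YCF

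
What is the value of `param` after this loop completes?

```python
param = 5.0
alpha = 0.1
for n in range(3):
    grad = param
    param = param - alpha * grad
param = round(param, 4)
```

Gradient descent: w = 5.0 * (1 - 0.1)^3
`param` takes the values: 5.0 → 4.5 → 4.05 → 3.645

Answer: 3.645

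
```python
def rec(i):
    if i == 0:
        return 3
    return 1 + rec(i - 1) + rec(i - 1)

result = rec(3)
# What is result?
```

rec(i) = 1 + 2·rec(i-1), rec(0)=3. Closed form: (3+1)·2^3 - 1 = 31.

Answer: 31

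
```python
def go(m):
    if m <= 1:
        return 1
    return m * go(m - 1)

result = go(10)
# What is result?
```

go(10) = 10 * 9 * 8 * 7 * 6 * 5 * 4 * 3 * 2 * 1 = 3628800

Answer: 3628800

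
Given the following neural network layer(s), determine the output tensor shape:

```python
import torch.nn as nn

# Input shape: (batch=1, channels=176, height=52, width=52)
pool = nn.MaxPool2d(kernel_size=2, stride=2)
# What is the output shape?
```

Input: (1, 176, 52, 52) -> Output: (1, 176, 26, 26)

Answer: (1, 176, 26, 26)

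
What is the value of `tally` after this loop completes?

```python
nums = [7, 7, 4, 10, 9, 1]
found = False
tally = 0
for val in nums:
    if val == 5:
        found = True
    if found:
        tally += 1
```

Count elements after first 5 in [7, 7, 4, 10, 9, 1]
`tally` takes the values: 0

Answer: 0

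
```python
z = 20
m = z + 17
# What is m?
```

Trace:
`z = 20` → z = 20
`m = z + 17` → m = 37
So m = 37

Answer: 37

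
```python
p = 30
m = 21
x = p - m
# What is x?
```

Trace:
`p = 30` → p = 30
`m = 21` → m = 21
`x = p - m` → x = 9
So x = 9

Answer: 9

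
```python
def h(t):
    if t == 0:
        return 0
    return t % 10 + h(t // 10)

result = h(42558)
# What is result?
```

Sum of digits of 42558: 8 + 5 + 5 + 2 + 4 = 24

Answer: 24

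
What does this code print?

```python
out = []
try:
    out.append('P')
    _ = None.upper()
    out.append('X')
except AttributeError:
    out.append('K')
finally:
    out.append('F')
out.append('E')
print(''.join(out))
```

Execution trace: 'P' (try body) → 'K' (except AttributeError) → 'F' (finally) → 'E' (after the try/except). Output: PKFE

Answer: PKFE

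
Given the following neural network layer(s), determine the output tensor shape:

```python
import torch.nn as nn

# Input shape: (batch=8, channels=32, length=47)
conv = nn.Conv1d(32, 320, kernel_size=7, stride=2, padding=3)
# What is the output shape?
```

Input: (8, 32, 47) -> Output: (8, 320, 24)

Answer: (8, 320, 24)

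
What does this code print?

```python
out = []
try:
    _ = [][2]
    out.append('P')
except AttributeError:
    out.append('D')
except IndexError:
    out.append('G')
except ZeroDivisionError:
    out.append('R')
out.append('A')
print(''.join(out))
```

Execution trace: 'G' (except IndexError) → 'A' (after the try/except). Output: GA

Answer: GA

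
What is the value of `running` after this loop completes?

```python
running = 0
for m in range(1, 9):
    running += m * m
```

Sum of squares 1² to 8² = 204
`running` takes the values: 0 → 1 → 5 → 14 → 30 → 55 → 91 → 140 → 204

Answer: 204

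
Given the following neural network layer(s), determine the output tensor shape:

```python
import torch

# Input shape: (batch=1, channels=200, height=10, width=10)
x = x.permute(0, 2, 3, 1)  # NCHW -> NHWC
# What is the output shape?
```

Input: (1, 200, 10, 10) -> Output: (1, 10, 10, 200)

Answer: (1, 10, 10, 200)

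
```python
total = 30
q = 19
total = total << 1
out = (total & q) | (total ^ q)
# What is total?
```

Trace:
`total = 30` → total = 30
`q = 19` → q = 19
`total = total << 1` → total = 60
`out = (total & q) | (total ^ q)` → out = 63
So total = 60

Answer: 60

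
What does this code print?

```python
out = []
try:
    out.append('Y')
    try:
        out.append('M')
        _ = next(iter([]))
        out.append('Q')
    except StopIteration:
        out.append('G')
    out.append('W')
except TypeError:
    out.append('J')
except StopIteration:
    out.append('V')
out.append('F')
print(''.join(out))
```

Execution trace: 'Y' (try body) → 'M' (inner try body) → 'G' (inner except StopIteration) → 'W' (try body, no exception) → 'F' (after the try/except). Output: YMGWF

Answer: YMGWF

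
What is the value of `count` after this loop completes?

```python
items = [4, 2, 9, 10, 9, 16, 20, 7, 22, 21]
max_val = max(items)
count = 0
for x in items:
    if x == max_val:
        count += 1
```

Count of max value 22 in [4, 2, 9, 10, 9, 16, 20, 7, 22, 21]
`count` takes the values: 0 → 1

Answer: 1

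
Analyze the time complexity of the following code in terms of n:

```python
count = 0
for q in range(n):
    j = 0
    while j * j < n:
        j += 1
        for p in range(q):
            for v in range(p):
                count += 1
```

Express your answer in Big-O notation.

Each loop level contributes: n × √n × n × n. Multiplying the contributions gives O(n^3√n).

Answer: O(n^3√n)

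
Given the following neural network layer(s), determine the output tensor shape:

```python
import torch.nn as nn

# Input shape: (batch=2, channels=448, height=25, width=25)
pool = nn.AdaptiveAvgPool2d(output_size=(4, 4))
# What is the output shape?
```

Input: (2, 448, 25, 25) -> Output: (2, 448, 4, 4)

Answer: (2, 448, 4, 4)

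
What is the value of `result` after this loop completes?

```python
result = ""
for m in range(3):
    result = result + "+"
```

Repeat '+' 3 times
`result` takes the values: "" → "+" → "++" → "+++"

Answer: "+++"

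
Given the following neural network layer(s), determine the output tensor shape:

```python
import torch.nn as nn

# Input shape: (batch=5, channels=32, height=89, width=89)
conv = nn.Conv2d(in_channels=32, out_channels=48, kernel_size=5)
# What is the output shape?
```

Input: (5, 32, 89, 89) -> Output: (5, 48, 85, 85)

Answer: (5, 48, 85, 85)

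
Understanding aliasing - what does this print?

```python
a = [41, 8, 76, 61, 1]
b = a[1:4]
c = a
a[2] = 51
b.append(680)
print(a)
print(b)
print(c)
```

Key concept: slice vs alias.
Step by step:
`a = [41, 8, 76, 61, 1]` → a = [41, 8, 76, 61, 1]
`b = a[1:4]` → b = [8, 76, 61]
`c = a` → c = [41, 8, 76, 61, 1] (same object as a)
`a[2] = 51` → a = [41, 8, 51, 61, 1] (same object as c); c = [41, 8, 51, 61, 1] (same object as a)
`b.append(680)` → b = [8, 76, 61, 680]
`print(a)` → prints [41, 8, 51, 61, 1]
`print(b)` → prints [8, 76, 61, 680]
`print(c)` → prints [41, 8, 51, 61, 1]

Answer:
[41, 8, 51, 61, 1]
[8, 76, 61, 680]
[41, 8, 51, 61, 1]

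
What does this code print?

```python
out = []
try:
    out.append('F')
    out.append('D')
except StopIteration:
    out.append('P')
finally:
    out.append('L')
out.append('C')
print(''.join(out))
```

Execution trace: 'F' (try body) → 'D' (try body, no exception) → 'L' (finally) → 'C' (after the try/except). Output: FDLC

Answer: FDLC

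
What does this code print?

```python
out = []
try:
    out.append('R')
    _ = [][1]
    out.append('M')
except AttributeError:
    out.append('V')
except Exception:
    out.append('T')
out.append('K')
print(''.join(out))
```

Execution trace: 'R' (try body) → 'T' (except Exception) → 'K' (after the try/except). Output: RTK

Answer: RTK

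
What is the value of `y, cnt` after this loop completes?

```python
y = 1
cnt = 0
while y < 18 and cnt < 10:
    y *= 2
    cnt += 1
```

Double until >= 18 or 10 iterations
`y, cnt` takes the values: (1, 0) → (2, 0) → (2, 1) → (4, 1) → (4, 2) → (8, 2) → (8, 3) → (16, 3) → (16, 4) → (32, 4) → (32, 5)

Answer: 32, 5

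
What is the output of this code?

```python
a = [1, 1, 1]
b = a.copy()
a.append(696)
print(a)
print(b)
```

Key concept: list.copy() creates independent copy.
Step by step:
`a = [1, 1, 1]` → a = [1, 1, 1]
`b = a.copy()` → b = [1, 1, 1]
`a.append(696)` → a = [1, 1, 1, 696]
`print(a)` → prints [1, 1, 1, 696]
`print(b)` → prints [1, 1, 1]

Answer:
[1, 1, 1, 696]
[1, 1, 1]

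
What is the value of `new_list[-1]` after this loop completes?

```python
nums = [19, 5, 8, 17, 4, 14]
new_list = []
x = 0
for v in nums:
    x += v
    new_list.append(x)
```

Cumulative sum ends at 67
`new_list` takes the values: [] → [19] → [19, 24] → [19, 24, 32] → [19, 24, 32, 49] → [19, 24, 32, 49, 53] → [19, 24, 32, 49, 53, 67]
So `new_list[-1]` = 67

Answer: 67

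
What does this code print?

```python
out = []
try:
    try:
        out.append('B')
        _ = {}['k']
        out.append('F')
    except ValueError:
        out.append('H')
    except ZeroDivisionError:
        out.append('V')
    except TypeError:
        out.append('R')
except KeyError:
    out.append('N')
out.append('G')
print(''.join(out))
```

Execution trace: 'B' (try body) → 'N' (outer except KeyError) → 'G' (after the try/except). Output: BNG

Answer: BNG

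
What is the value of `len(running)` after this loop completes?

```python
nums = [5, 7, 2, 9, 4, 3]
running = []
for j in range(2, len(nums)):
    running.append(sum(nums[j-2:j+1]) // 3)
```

Number of 3-element averages
`running` takes the values: [] → [4] → [4, 6] → [4, 6, 5] → [4, 6, 5, 5]
So `len(running)` = 4

Answer: 4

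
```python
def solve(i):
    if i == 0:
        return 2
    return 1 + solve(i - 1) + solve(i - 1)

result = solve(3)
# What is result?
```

solve(i) = 1 + 2·solve(i-1), solve(0)=2. Closed form: (2+1)·2^3 - 1 = 23.

Answer: 23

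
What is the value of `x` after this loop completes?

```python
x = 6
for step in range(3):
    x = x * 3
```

Multiply by 3, 3 times: 6 * 3^3 = 162
`x` takes the values: 6 → 18 → 54 → 162

Answer: 162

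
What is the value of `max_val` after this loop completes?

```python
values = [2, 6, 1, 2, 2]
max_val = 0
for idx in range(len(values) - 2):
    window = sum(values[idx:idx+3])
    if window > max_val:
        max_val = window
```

Max sum of 3-element window in [2, 6, 1, 2, 2]
`max_val` takes the values: 0 → 9

Answer: 9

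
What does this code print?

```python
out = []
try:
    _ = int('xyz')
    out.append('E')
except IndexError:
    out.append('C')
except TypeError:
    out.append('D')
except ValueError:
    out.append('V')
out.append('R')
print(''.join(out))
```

Execution trace: 'V' (except ValueError) → 'R' (after the try/except). Output: VR

Answer: VR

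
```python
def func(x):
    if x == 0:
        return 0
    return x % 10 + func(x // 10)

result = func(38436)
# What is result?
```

Sum of digits of 38436: 6 + 3 + 4 + 8 + 3 = 24

Answer: 24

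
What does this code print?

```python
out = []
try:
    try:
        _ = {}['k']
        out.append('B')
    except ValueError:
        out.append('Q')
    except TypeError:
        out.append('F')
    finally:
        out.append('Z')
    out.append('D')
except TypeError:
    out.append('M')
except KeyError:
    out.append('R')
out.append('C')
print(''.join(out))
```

Execution trace: 'Z' (inner finally) → 'R' (except KeyError) → 'C' (after the try/except). Output: ZRC

Answer: ZRC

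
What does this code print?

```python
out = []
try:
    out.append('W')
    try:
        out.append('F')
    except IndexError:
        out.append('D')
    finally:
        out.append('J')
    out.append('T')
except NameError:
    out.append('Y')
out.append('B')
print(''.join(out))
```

Execution trace: 'W' (try body) → 'F' (inner try body, no exception) → 'J' (inner finally) → 'T' (try body, no exception) → 'B' (after the try/except). Output: WFJTB

Answer: WFJTB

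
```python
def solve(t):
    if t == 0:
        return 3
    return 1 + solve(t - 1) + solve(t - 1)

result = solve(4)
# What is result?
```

solve(t) = 1 + 2·solve(t-1), solve(0)=3. Closed form: (3+1)·2^4 - 1 = 63.

Answer: 63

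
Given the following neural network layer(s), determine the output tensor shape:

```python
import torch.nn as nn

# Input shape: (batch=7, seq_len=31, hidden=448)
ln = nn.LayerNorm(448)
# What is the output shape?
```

Input: (7, 31, 448) -> Output: (7, 31, 448)

Answer: (7, 31, 448)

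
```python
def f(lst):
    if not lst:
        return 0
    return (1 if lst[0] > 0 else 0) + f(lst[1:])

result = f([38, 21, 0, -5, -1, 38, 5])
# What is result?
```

Count of positive elements in [38, 21, 0, -5, -1, 38, 5] = 4

Answer: 4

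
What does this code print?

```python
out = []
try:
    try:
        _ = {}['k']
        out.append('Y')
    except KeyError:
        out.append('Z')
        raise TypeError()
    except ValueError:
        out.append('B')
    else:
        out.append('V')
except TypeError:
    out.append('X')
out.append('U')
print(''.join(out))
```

Execution trace: 'Z' (inner except KeyError) → 'X' (outer except TypeError) → 'U' (after the try/except). Output: ZXU

Answer: ZXU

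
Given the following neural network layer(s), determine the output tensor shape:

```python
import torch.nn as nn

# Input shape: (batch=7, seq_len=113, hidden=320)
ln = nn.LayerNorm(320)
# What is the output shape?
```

Input: (7, 113, 320) -> Output: (7, 113, 320)

Answer: (7, 113, 320)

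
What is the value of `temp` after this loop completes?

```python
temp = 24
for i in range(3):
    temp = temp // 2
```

Halve 3 times: 24 // 2^3 = 3
`temp` takes the values: 24 → 12 → 6 → 3

Answer: 3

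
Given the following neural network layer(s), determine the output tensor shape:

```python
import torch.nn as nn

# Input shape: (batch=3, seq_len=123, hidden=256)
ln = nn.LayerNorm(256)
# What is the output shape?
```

Input: (3, 123, 256) -> Output: (3, 123, 256)

Answer: (3, 123, 256)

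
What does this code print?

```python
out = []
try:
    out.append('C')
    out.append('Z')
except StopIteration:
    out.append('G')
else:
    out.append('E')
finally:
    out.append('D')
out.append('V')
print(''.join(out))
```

Execution trace: 'C' (try body) → 'Z' (try body, no exception) → 'E' (else) → 'D' (finally) → 'V' (after the try/except). Output: CZEDV

Answer: CZEDV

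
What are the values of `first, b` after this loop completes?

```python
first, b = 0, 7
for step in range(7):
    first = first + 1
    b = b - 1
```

first goes 0→7, b goes 7→0
`first, b` takes the values: (0, 7) → (1, 7) → (1, 6) → (2, 6) → (2, 5) → (3, 5) → (3, 4) → (4, 4) → (4, 3) → (5, 3) → (5, 2) → (6, 2) → (6, 1) → (7, 1) → (7, 0)

Answer: 7, 0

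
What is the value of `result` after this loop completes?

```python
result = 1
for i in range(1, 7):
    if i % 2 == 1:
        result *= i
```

Product of odd numbers 1 to 6
`result` takes the values: 1 → 3 → 15

Answer: 15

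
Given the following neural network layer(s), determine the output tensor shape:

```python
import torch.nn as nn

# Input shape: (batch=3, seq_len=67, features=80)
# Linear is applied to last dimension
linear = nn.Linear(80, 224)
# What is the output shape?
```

Input: (3, 67, 80) -> Output: (3, 67, 224)

Answer: (3, 67, 224)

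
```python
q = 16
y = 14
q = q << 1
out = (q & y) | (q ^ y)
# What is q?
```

Trace:
`q = 16` → q = 16
`y = 14` → y = 14
`q = q << 1` → q = 32
`out = (q & y) | (q ^ y)` → out = 46
So q = 32

Answer: 32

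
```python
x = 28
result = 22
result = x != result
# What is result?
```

Trace:
`x = 28` → x = 28
`result = 22` → result = 22
`result = x != result` → result = True
So result = True

Answer: True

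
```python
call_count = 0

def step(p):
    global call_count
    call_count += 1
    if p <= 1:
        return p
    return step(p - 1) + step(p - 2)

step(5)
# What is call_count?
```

Calls(p) = 1 + Calls(p-1) + Calls(p-2); Calls(0)=Calls(1)=1. For p=5 this gives 15.

Answer: 15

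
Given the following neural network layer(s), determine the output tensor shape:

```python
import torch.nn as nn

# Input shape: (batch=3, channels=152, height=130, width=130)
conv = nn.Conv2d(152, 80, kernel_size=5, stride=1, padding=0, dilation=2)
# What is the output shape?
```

Input: (3, 152, 130, 130) -> Output: (3, 80, 122, 122)

Answer: (3, 80, 122, 122)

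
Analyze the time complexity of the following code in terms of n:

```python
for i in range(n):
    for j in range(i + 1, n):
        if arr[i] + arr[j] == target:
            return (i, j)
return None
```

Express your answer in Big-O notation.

This is Two sum brute force. Time complexity: O(n²).

Answer: O(n²)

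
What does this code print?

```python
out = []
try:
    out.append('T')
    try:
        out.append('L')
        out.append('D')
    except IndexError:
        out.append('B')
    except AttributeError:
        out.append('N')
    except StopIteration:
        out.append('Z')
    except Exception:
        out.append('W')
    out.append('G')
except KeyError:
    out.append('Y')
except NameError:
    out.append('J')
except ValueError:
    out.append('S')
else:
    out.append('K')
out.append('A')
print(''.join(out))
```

Execution trace: 'T' (try body) → 'L' (inner try body) → 'D' (inner try body, no exception) → 'G' (try body, no exception) → 'K' (else) → 'A' (after the try/except). Output: TLDGKA

Answer: TLDGKA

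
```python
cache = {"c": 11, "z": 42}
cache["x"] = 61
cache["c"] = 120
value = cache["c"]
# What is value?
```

Trace:
`cache = {"c": 11, "z": 42}` → cache = {'c': 11, 'z': 42}
`cache["x"] = 61` → cache = {'c': 11, 'z': 42, 'x': 61}
`cache["c"] = 120` → cache = {'c': 120, 'z': 42, 'x': 61}
`value = cache["c"]` → value = 120
So value = 120

Answer: 120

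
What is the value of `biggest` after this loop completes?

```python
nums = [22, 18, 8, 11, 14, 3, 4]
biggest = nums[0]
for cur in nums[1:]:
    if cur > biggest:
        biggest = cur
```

Maximum of [22, 18, 8, 11, 14, 3, 4]
`biggest` takes the values: 22

Answer: 22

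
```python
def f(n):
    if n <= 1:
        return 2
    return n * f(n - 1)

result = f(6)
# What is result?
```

f(6) = 6 * 5 * 4 * 3 * 2 * 2 = 1440

Answer: 1440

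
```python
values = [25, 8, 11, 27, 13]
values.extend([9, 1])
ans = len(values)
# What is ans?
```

Trace:
`values = [25, 8, 11, 27, 13]` → values = [25, 8, 11, 27, 13]
`values.extend([9, 1])` → values = [25, 8, 11, 27, 13, 9, 1]
`ans = len(values)` → ans = 7
So ans = 7

Answer: 7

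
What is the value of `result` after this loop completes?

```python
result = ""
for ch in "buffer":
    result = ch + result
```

Reverse 'buffer'
`result` takes the values: "" → "b" → "ub" → "fub" → "ffub" → "effub" → "reffub"

Answer: "reffub"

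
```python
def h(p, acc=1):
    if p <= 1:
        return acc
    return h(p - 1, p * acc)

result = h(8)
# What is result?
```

Accumulator trace (n, acc): (8, 1) -> (7, 8) -> (6, 56) -> (5, 336) -> (4, 1680) -> (3, 6720) -> (2, 20160) -> (1, 40320) -> return 40320

Answer: 40320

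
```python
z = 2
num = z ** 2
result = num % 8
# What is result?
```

Trace:
`z = 2` → z = 2
`num = z ** 2` → num = 4
`result = num % 8` → result = 4
So result = 4

Answer: 4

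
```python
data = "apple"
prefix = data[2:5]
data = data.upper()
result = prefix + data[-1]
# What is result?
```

Trace:
`data = "apple"` → data = 'apple'
`prefix = data[2:5]` → prefix = 'ple'
`data = data.upper()` → data = 'APPLE'
`result = prefix + data[-1]` → result = 'pleE'
So result = 'pleE'

Answer: 'pleE'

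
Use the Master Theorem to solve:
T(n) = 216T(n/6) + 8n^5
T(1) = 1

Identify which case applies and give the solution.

a=216, b=6, f(n)=8n^5. log_6(216) = 3. Since c=5 > 3 and the regularity condition holds (216(n/6)^5 = (216/6^5)n^5 with 216/6^5 < 1), Case 3 applies: T(n) = Θ(f(n)) = O(n^5).

Answer: O(n^5) - Case 3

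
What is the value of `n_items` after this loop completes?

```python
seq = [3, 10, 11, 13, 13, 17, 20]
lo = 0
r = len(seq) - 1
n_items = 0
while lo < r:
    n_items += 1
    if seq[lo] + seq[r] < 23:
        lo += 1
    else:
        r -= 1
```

Steps to find pair summing to 23
`n_items` takes the values: 0 → 1 → 2 → 3 → 4 → 5 → 6

Answer: 6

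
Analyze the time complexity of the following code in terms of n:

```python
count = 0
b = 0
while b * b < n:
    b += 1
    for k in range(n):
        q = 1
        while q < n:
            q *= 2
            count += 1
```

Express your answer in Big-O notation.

Each loop level contributes: √n × n × log n. Multiplying the contributions gives O(n√n log n).

Answer: O(n√n log n)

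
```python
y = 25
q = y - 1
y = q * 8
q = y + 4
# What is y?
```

Trace:
`y = 25` → y = 25
`q = y - 1` → q = 24
`y = q * 8` → y = 192
`q = y + 4` → q = 196
So y = 192

Answer: 192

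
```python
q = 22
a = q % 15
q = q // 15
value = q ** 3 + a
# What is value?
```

Trace:
`q = 22` → q = 22
`a = q % 15` → a = 7
`q = q // 15` → q = 1
`value = q ** 3 + a` → value = 8
So value = 8

Answer: 8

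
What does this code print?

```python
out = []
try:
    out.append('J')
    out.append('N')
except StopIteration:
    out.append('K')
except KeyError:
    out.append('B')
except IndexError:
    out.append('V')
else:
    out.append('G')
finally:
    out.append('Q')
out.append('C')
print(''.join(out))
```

Execution trace: 'J' (try body) → 'N' (try body, no exception) → 'G' (else) → 'Q' (finally) → 'C' (after the try/except). Output: JNGQC

Answer: JNGQC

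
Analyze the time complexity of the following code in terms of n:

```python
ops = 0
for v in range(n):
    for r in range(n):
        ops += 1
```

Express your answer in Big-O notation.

Each loop level contributes: n × n. Multiplying the contributions gives O(n^2).

Answer: O(n^2)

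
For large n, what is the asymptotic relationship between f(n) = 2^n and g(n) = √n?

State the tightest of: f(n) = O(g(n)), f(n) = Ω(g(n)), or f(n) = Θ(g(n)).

2^n vs √n: f(n) = Ω(g(n)) but not O(g(n)) — 2^n grows strictly faster than √n.

Answer: f(n) = Ω(g(n)) but not O(g(n)) — 2^n grows strictly faster than √n.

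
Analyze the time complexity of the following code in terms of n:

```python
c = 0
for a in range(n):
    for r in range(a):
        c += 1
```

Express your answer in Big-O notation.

Each loop level contributes: n × n. Multiplying the contributions gives O(n^2).

Answer: O(n^2)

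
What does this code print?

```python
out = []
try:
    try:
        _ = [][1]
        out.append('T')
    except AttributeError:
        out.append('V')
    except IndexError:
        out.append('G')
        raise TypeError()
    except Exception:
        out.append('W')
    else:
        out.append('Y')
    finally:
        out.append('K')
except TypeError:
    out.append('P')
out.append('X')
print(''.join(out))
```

Execution trace: 'G' (inner except IndexError) → 'K' (inner finally) → 'P' (outer except TypeError) → 'X' (after the try/except). Output: GKPX

Answer: GKPX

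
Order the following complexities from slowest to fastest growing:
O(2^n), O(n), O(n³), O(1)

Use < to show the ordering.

Ordered by growth rate: O(1) < O(n) < O(n³) < O(2^n)

Answer: O(1) < O(n) < O(n³) < O(2^n)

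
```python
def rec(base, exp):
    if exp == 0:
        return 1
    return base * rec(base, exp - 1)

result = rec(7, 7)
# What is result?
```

rec(7, 7) = 7 * 7 * 7 * 7 * 7 * 7 * 7 = 823543

Answer: 823543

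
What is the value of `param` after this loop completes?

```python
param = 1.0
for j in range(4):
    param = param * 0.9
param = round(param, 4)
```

Exponential decay: 1.0 * 0.9^4
`param` takes the values: 1.0 → 0.9 → 0.81 → 0.729 → 0.6561

Answer: 0.6561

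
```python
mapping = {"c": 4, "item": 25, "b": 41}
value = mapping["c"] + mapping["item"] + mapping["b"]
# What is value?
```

Trace:
`mapping = {"c": 4, "item": 25, "b": 41}` → mapping = {'c': 4, 'item': 25, 'b': 41}
`value = mapping["c"] + mapping["item"] + mapping["b"]` → value = 70
So value = 70

Answer: 70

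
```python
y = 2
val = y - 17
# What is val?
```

Trace:
`y = 2` → y = 2
`val = y - 17` → val = -15
So val = -15

Answer: -15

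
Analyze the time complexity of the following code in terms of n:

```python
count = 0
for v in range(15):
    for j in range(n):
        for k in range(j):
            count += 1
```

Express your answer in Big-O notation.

Each loop level contributes: 1 × n × n. Multiplying the contributions gives O(n^2).

Answer: O(n^2)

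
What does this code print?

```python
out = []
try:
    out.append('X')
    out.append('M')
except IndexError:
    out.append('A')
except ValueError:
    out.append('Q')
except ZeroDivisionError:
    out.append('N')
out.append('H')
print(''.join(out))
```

Execution trace: 'X' (try body) → 'M' (try body, no exception) → 'H' (after the try/except). Output: XMH

Answer: XMH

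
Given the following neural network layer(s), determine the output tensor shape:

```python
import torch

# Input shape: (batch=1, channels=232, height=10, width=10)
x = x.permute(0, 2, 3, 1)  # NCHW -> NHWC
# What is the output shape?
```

Input: (1, 232, 10, 10) -> Output: (1, 10, 10, 232)

Answer: (1, 10, 10, 232)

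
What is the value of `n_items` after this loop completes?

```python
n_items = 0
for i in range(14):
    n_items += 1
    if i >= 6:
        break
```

Loop breaks when i reaches 6, n_items is 7
`n_items` takes the values: 0 → 1 → 2 → 3 → 4 → 5 → 6 → 7

Answer: 7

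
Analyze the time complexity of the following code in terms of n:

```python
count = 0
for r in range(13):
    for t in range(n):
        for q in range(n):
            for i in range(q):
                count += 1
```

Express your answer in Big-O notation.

Each loop level contributes: 1 × n × n × n. Multiplying the contributions gives O(n^3).

Answer: O(n^3)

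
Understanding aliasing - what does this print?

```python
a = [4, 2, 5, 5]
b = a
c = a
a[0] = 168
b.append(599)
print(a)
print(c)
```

Key concept: multiple aliases.
Step by step:
`a = [4, 2, 5, 5]` → a = [4, 2, 5, 5]
`b = a` → b = [4, 2, 5, 5] (same object as a)
`c = a` → c = [4, 2, 5, 5] (same object as a, b)
`a[0] = 168` → a = [168, 2, 5, 5] (same object as b, c); b = [168, 2, 5, 5] (same object as a, c); c = [168, 2, 5, 5] (same object as a, b)
`b.append(599)` → a = [168, 2, 5, 5, 599] (same object as b, c); b = [168, 2, 5, 5, 599] (same object as a, c); c = [168, 2, 5, 5, 599] (same object as a, b)
`print(a)` → prints [168, 2, 5, 5, 599]
`print(c)` → prints [168, 2, 5, 5, 599]

Answer:
[168, 2, 5, 5, 599]
[168, 2, 5, 5, 599]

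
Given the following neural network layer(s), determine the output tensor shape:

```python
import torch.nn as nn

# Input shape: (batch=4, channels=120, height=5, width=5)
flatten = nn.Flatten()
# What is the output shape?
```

Input: (4, 120, 5, 5) -> Output: (4, 3000)

Answer: (4, 3000)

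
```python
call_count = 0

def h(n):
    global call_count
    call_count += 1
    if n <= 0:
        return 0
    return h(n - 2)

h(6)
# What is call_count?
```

Linear recursion stepping by 2: 4 calls from n=6 down to ≤0.

Answer: 4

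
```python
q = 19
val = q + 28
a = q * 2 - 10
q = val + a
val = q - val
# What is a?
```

Trace:
`q = 19` → q = 19
`val = q + 28` → val = 47
`a = q * 2 - 10` → a = 28
`q = val + a` → q = 75
`val = q - val` → val = 28
So a = 28

Answer: 28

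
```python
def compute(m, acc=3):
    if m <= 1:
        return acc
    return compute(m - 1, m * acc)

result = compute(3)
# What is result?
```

Accumulator trace (n, acc): (3, 3) -> (2, 9) -> (1, 18) -> return 18

Answer: 18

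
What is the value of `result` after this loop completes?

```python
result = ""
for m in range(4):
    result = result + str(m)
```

Concatenate digits 0 to 3
`result` takes the values: "" → "0" → "01" → "012" → "0123"

Answer: "0123"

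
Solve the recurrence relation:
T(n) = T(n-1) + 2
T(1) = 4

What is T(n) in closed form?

Unrolling: T(n) = T(1) + 2·(n-1) = 4 + 2(n-1) = 2n + 2.

Answer: T(n) = 2n + 2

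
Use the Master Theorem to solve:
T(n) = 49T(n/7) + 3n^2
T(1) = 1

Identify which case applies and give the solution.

a=49, b=7, f(n)=3n^2. log_7(49) = 2. Since c=2 = 2, Case 2 applies: T(n) = Θ(n^log_b(a) · log n) = O(n^2 log n).

Answer: O(n^2 log n) - Case 2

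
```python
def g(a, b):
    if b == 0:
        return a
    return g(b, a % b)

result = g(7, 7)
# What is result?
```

g(7, 7) -> g(7, 0) -> 7

Answer: 7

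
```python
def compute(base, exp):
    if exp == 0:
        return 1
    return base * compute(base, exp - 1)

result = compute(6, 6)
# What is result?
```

compute(6, 6) = 6 * 6 * 6 * 6 * 6 * 6 = 46656

Answer: 46656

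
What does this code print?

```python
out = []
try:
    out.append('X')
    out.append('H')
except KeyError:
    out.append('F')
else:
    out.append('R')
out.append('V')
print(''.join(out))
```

Execution trace: 'X' (try body) → 'H' (try body, no exception) → 'R' (else) → 'V' (after the try/except). Output: XHRV

Answer: XHRV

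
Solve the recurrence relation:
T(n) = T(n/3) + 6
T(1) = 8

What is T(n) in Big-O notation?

Each step divides n by 3 and adds 6. After log_3(n) steps we reach T(1)=8. So T(n) = 6·log_3(n) + 8 = O(log n).

Answer: O(log n)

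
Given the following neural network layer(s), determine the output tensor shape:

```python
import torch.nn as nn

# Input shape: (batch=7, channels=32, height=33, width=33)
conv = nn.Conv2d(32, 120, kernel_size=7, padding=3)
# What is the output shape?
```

Input: (7, 32, 33, 33) -> Output: (7, 120, 33, 33)

Answer: (7, 120, 33, 33)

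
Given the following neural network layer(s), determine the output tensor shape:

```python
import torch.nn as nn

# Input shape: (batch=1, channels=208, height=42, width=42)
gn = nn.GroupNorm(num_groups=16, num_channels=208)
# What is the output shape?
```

Input: (1, 208, 42, 42) -> Output: (1, 208, 42, 42)

Answer: (1, 208, 42, 42)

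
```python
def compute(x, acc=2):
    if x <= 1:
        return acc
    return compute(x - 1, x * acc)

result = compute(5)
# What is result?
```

Accumulator trace (n, acc): (5, 2) -> (4, 10) -> (3, 40) -> (2, 120) -> (1, 240) -> return 240

Answer: 240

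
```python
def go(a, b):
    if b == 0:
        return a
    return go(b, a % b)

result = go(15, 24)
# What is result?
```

go(15, 24) -> go(24, 15) -> go(15, 9) -> go(9, 6) -> go(6, 3) -> go(3, 0) -> 3

Answer: 3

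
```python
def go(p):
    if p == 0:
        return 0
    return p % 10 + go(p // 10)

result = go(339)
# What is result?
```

Sum of digits of 339: 9 + 3 + 3 = 15

Answer: 15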